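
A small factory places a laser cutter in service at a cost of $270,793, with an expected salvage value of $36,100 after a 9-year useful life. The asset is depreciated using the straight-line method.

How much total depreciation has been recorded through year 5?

Depreciable base = $270,793 − $36,100 = $234,693.
Annual expense = $234,693 / 9 = $26,077.
End of year 1: book value $244,716.
End of year 2: book value $218,639.
End of year 3: book value $192,562.
End of year 4: book value $166,485.
End of year 5: book value $140,408.
Accumulated through year 5 = $270,793 − $140,408 = $130,385.

$130,385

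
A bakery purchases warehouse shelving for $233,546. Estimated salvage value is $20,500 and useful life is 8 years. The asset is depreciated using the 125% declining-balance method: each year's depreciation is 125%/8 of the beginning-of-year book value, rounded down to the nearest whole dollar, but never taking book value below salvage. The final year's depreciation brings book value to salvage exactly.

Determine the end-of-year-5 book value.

Depreciable base = $233,546 − $20,500 = $213,046.
Year 1: ⌊$233,546 × 125%/8⌋ = $36,491. Book value $197,055.
Year 2: ⌊$197,055 × 125%/8⌋ = $30,789. Book value $166,266.
Year 3: ⌊$166,266 × 125%/8⌋ = $25,979. Book value $140,287.
Year 4: ⌊$140,287 × 125%/8⌋ = $21,919. Book value $118,368.
Year 5: ⌊$118,368 × 125%/8⌋ = $18,495. Book value $99,873.

$99,873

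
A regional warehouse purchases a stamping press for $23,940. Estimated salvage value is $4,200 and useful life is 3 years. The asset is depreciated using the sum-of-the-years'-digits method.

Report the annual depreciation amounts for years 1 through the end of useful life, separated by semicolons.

Depreciable base = $23,940 − $4,200 = $19,740.
Sum of the years' digits = 3+2+1 = 6.
Year 1: $19,740 × 3/6 = $9,870. Book value $14,070.
Year 2: $19,740 × 2/6 = $6,580. Book value $7,490.
Year 3: $19,740 × 1/6 = $3,290. Book value $4,200.

$9,870; $6,580; $3,290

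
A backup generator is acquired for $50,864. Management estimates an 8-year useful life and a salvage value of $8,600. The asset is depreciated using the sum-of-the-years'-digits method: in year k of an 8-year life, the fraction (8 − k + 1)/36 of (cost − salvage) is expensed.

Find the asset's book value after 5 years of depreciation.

$15,644

Depreciable base = $50,864 − $8,600 = $42,264.
Sum of the years' digits = 8+7+6+5+4+3+2+1 = 36.
Year 1: $42,264 × 8/36 = $9,392. Book value $41,472.
Year 2: $42,264 × 7/36 = $8,218. Book value $33,254.
Year 3: $42,264 × 6/36 = $7,044. Book value $26,210.
Year 4: $42,264 × 5/36 = $5,870. Book value $20,340.
Year 5: $42,264 × 4/36 = $4,696. Book value $15,644.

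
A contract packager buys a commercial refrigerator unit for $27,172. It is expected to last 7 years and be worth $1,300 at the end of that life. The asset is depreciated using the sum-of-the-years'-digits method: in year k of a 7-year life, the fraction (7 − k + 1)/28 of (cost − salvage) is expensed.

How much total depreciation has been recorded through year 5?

Depreciable base = $27,172 − $1,300 = $25,872.
Sum of the years' digits = 7+6+5+4+3+2+1 = 28.
Year 1: $25,872 × 7/28 = $6,468. Book value $20,704.
Year 2: $25,872 × 6/28 = $5,544. Book value $15,160.
Year 3: $25,872 × 5/28 = $4,620. Book value $10,540.
Year 4: $25,872 × 4/28 = $3,696. Book value $6,844.
Year 5: $25,872 × 3/28 = $2,772. Book value $4,072.
Accumulated through year 5 = $27,172 − $4,072 = $23,100.

$23,100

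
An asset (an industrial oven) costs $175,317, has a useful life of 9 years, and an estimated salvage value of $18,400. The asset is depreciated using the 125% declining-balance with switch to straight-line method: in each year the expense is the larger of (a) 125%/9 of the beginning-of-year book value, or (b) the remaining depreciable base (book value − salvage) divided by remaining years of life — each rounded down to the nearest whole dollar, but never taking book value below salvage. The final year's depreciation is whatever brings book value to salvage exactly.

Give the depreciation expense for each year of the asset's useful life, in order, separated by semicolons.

$24,349; $20,967; $18,055; $15,591; $15,591; $15,591; $15,591; $15,591; $15,591

Depreciable base = $175,317 − $18,400 = $156,917.
Year 1: DB = ⌊$175,317 × 125%/9⌋ = $24,349; SL = ⌊$156,917/9⌋ = $17,435 → take DB $24,349. Book value $150,968.
Year 2: DB = ⌊$150,968 × 125%/9⌋ = $20,967; SL = ⌊$132,568/8⌋ = $16,571 → take DB $20,967. Book value $130,001.
Year 3: DB = ⌊$130,001 × 125%/9⌋ = $18,055; SL = ⌊$111,601/7⌋ = $15,943 → take DB $18,055. Book value $111,946.
Year 4: DB = ⌊$111,946 × 125%/9⌋ = $15,548; SL = ⌊$93,546/6⌋ = $15,591 → take SL $15,591. Book value $96,355.
Year 5: DB = ⌊$96,355 × 125%/9⌋ = $13,382; SL = ⌊$77,955/5⌋ = $15,591 → take SL $15,591. Book value $80,764.
Year 6: DB = ⌊$80,764 × 125%/9⌋ = $11,217; SL = ⌊$62,364/4⌋ = $15,591 → take SL $15,591. Book value $65,173.
Year 7: DB = ⌊$65,173 × 125%/9⌋ = $9,051; SL = ⌊$46,773/3⌋ = $15,591 → take SL $15,591. Book value $49,582.
Year 8: DB = ⌊$49,582 × 125%/9⌋ = $6,886; SL = ⌊$31,182/2⌋ = $15,591 → take SL $15,591. Book value $33,991.
Year 9 (final): $33,991 − $18,400 = $15,591. Book value $18,400.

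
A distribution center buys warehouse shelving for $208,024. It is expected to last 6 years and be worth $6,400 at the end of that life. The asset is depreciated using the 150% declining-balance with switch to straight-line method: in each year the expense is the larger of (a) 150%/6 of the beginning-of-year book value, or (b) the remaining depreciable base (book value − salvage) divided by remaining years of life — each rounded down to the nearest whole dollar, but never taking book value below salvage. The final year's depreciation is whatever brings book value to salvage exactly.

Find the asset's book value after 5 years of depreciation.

Depreciable base = $208,024 − $6,400 = $201,624.
Year 1: DB = ⌊$208,024 × 150%/6⌋ = $52,006; SL = ⌊$201,624/6⌋ = $33,604 → take DB $52,006. Book value $156,018.
Year 2: DB = ⌊$156,018 × 150%/6⌋ = $39,004; SL = ⌊$149,618/5⌋ = $29,923 → take DB $39,004. Book value $117,014.
Year 3: DB = ⌊$117,014 × 150%/6⌋ = $29,253; SL = ⌊$110,614/4⌋ = $27,653 → take DB $29,253. Book value $87,761.
Year 4: DB = ⌊$87,761 × 150%/6⌋ = $21,940; SL = ⌊$81,361/3⌋ = $27,120 → take SL $27,120. Book value $60,641.
Year 5: DB = ⌊$60,641 × 150%/6⌋ = $15,160; SL = ⌊$54,241/2⌋ = $27,120 → take SL $27,120. Book value $33,521.

$33,521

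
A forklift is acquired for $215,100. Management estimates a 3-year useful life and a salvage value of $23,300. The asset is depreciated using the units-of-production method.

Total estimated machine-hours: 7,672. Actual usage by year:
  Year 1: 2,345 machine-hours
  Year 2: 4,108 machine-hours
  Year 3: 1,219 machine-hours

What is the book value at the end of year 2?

Depreciable base = $215,100 − $23,300 = $191,800.
Rate = $191,800 / 7,672 machine-hours = $25 per machine-hour.
Year 1: 2,345 × $25 = $58,625. Book value $156,475.
Year 2: 4,108 × $25 = $102,700. Book value $53,775.

$53,775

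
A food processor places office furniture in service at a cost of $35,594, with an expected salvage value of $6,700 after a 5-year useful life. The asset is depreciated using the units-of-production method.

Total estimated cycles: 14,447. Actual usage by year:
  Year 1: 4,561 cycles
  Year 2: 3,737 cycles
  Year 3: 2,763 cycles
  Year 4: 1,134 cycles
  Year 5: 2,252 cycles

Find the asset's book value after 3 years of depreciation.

$13,472

Depreciable base = $35,594 − $6,700 = $28,894.
Rate = $28,894 / 14,447 cycles = $2 per cycle.
Year 1: 4,561 × $2 = $9,122. Book value $26,472.
Year 2: 3,737 × $2 = $7,474. Book value $18,998.
Year 3: 2,763 × $2 = $5,526. Book value $13,472.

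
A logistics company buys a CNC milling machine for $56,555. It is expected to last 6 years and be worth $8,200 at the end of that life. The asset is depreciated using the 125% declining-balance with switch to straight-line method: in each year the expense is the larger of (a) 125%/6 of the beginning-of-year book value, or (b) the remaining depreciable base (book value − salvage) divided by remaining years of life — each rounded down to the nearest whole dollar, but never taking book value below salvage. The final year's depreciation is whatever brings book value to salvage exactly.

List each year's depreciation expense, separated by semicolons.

Depreciable base = $56,555 − $8,200 = $48,355.
Year 1: DB = ⌊$56,555 × 125%/6⌋ = $11,782; SL = ⌊$48,355/6⌋ = $8,059 → take DB $11,782. Book value $44,773.
Year 2: DB = ⌊$44,773 × 125%/6⌋ = $9,327; SL = ⌊$36,573/5⌋ = $7,314 → take DB $9,327. Book value $35,446.
Year 3: DB = ⌊$35,446 × 125%/6⌋ = $7,384; SL = ⌊$27,246/4⌋ = $6,811 → take DB $7,384. Book value $28,062.
Year 4: DB = ⌊$28,062 × 125%/6⌋ = $5,846; SL = ⌊$19,862/3⌋ = $6,620 → take SL $6,620. Book value $21,442.
Year 5: DB = ⌊$21,442 × 125%/6⌋ = $4,467; SL = ⌊$13,242/2⌋ = $6,621 → take SL $6,621. Book value $14,821.
Year 6 (final): $14,821 − $8,200 = $6,621. Book value $8,200.

$11,782; $9,327; $7,384; $6,620; $6,621; $6,621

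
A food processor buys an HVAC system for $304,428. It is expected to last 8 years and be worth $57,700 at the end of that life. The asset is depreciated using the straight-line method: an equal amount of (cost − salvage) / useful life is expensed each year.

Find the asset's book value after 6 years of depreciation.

$119,382

Depreciable base = $304,428 − $57,700 = $246,728.
Annual expense = $246,728 / 8 = $30,841.
End of year 1: book value $273,587.
End of year 2: book value $242,746.
End of year 3: book value $211,905.
End of year 4: book value $181,064.
End of year 5: book value $150,223.
End of year 6: book value $119,382.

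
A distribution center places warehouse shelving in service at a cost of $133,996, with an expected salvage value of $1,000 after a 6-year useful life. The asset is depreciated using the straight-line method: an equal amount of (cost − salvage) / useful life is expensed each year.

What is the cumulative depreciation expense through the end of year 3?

$66,498

Depreciable base = $133,996 − $1,000 = $132,996.
Annual expense = $132,996 / 6 = $22,166.
End of year 1: book value $111,830.
End of year 2: book value $89,664.
End of year 3: book value $67,498.
Accumulated through year 3 = $133,996 − $67,498 = $66,498.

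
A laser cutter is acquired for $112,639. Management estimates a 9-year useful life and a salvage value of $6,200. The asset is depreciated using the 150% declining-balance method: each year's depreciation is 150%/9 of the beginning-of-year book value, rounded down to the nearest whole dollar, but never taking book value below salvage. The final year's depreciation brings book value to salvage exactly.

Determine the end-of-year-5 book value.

Depreciable base = $112,639 − $6,200 = $106,439.
Year 1: ⌊$112,639 × 150%/9⌋ = $18,773. Book value $93,866.
Year 2: ⌊$93,866 × 150%/9⌋ = $15,644. Book value $78,222.
Year 3: ⌊$78,222 × 150%/9⌋ = $13,037. Book value $65,185.
Year 4: ⌊$65,185 × 150%/9⌋ = $10,864. Book value $54,321.
Year 5: ⌊$54,321 × 150%/9⌋ = $9,053. Book value $45,268.

$45,268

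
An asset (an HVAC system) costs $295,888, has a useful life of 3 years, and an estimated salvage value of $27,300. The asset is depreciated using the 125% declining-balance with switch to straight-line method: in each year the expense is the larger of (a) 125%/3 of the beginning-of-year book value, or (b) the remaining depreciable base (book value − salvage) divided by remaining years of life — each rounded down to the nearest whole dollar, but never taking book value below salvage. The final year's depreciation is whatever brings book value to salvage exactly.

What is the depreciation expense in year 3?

Depreciable base = $295,888 − $27,300 = $268,588.
Year 1: DB = ⌊$295,888 × 125%/3⌋ = $123,286; SL = ⌊$268,588/3⌋ = $89,529 → take DB $123,286. Book value $172,602.
Year 2: DB = ⌊$172,602 × 125%/3⌋ = $71,917; SL = ⌊$145,302/2⌋ = $72,651 → take SL $72,651. Book value $99,951.
Year 3 (final): $99,951 − $27,300 = $72,651. Book value $27,300.

$72,651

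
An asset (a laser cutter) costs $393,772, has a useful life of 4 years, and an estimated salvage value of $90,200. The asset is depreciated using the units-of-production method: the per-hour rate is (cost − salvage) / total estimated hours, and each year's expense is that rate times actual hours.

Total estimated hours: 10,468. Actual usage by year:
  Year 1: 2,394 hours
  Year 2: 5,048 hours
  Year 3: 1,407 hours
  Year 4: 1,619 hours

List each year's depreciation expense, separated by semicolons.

$69,426; $146,392; $40,803; $46,951

Depreciable base = $393,772 − $90,200 = $303,572.
Rate = $303,572 / 10,468 hours = $29 per hour.
Year 1: 2,394 × $29 = $69,426. Book value $324,346.
Year 2: 5,048 × $29 = $146,392. Book value $177,954.
Year 3: 1,407 × $29 = $40,803. Book value $137,151.
Year 4: 1,619 × $29 = $46,951. Book value $90,200.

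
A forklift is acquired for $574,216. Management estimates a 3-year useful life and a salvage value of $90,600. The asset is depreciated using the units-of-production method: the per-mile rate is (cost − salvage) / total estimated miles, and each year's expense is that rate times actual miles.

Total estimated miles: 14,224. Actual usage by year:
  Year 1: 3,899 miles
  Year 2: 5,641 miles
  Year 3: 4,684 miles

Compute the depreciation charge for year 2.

Depreciable base = $574,216 − $90,600 = $483,616.
Rate = $483,616 / 14,224 miles = $34 per mile.
Year 1: 3,899 × $34 = $132,566. Book value $441,650.
Year 2: 5,641 × $34 = $191,794. Book value $249,856.

$191,794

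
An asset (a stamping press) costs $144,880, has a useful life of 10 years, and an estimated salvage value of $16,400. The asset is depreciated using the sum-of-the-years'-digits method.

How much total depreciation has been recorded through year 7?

Depreciable base = $144,880 − $16,400 = $128,480.
Sum of the years' digits = 10+9+8+7+6+5+4+3+2+1 = 55.
Year 1: $128,480 × 10/55 = $23,360. Book value $121,520.
Year 2: $128,480 × 9/55 = $21,024. Book value $100,496.
Year 3: $128,480 × 8/55 = $18,688. Book value $81,808.
Year 4: $128,480 × 7/55 = $16,352. Book value $65,456.
Year 5: $128,480 × 6/55 = $14,016. Book value $51,440.
Year 6: $128,480 × 5/55 = $11,680. Book value $39,760.
Year 7: $128,480 × 4/55 = $9,344. Book value $30,416.
Accumulated through year 7 = $144,880 − $30,416 = $114,464.

$114,464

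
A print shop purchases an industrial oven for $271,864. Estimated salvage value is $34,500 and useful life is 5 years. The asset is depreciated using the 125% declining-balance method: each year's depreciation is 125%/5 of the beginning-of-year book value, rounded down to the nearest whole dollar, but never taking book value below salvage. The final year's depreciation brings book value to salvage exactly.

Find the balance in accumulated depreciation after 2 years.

$118,940

Depreciable base = $271,864 − $34,500 = $237,364.
Year 1: ⌊$271,864 × 125%/5⌋ = $67,966. Book value $203,898.
Year 2: ⌊$203,898 × 125%/5⌋ = $50,974. Book value $152,924.
Accumulated through year 2 = $271,864 − $152,924 = $118,940.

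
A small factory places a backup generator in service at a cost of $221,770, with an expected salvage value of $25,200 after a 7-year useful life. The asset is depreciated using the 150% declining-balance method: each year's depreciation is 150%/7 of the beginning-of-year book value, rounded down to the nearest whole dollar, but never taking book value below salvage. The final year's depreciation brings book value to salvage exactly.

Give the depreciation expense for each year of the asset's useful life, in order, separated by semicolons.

Depreciable base = $221,770 − $25,200 = $196,570.
Year 1: ⌊$221,770 × 150%/7⌋ = $47,522. Book value $174,248.
Year 2: ⌊$174,248 × 150%/7⌋ = $37,338. Book value $136,910.
Year 3: ⌊$136,910 × 150%/7⌋ = $29,337. Book value $107,573.
Year 4: ⌊$107,573 × 150%/7⌋ = $23,051. Book value $84,522.
Year 5: ⌊$84,522 × 150%/7⌋ = $18,111. Book value $66,411.
Year 6: ⌊$66,411 × 150%/7⌋ = $14,230. Book value $52,181.
Year 7 (final): $52,181 − $25,200 = $26,981. Book value $25,200.

$47,522; $37,338; $29,337; $23,051; $18,111; $14,230; $26,981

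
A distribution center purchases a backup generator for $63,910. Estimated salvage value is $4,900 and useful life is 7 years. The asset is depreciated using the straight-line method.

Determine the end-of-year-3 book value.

$38,620

Depreciable base = $63,910 − $4,900 = $59,010.
Annual expense = $59,010 / 7 = $8,430.
End of year 1: book value $55,480.
End of year 2: book value $47,050.
End of year 3: book value $38,620.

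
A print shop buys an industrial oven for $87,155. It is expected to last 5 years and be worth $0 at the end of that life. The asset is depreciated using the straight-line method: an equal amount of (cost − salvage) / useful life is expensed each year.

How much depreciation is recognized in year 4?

$17,431

Depreciable base = $87,155 − $0 = $87,155.
Annual expense = $87,155 / 5 = $17,431.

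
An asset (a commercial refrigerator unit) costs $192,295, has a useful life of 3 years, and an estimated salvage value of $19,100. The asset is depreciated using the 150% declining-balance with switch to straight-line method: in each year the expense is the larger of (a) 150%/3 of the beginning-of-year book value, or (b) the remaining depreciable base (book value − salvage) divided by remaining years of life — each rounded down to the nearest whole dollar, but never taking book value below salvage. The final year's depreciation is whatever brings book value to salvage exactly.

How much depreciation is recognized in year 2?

Depreciable base = $192,295 − $19,100 = $173,195.
Year 1: DB = ⌊$192,295 × 150%/3⌋ = $96,147; SL = ⌊$173,195/3⌋ = $57,731 → take DB $96,147. Book value $96,148.
Year 2: DB = ⌊$96,148 × 150%/3⌋ = $48,074; SL = ⌊$77,048/2⌋ = $38,524 → take DB $48,074. Book value $48,074.

$48,074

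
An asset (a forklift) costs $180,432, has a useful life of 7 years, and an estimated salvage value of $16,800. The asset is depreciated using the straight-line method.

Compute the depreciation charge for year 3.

Depreciable base = $180,432 − $16,800 = $163,632.
Annual expense = $163,632 / 7 = $23,376.

$23,376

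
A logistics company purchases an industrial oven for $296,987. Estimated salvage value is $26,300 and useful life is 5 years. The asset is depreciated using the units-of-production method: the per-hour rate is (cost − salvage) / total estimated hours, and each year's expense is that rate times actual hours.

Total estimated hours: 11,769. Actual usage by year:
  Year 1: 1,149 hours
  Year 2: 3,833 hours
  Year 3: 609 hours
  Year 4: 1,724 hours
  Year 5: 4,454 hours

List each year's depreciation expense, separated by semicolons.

Depreciable base = $296,987 − $26,300 = $270,687.
Rate = $270,687 / 11,769 hours = $23 per hour.
Year 1: 1,149 × $23 = $26,427. Book value $270,560.
Year 2: 3,833 × $23 = $88,159. Book value $182,401.
Year 3: 609 × $23 = $14,007. Book value $168,394.
Year 4: 1,724 × $23 = $39,652. Book value $128,742.
Year 5: 4,454 × $23 = $102,442. Book value $26,300.

$26,427; $88,159; $14,007; $39,652; $102,442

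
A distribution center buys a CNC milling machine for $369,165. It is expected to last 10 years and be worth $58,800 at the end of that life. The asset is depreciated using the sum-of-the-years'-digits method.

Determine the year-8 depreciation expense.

Depreciable base = $369,165 − $58,800 = $310,365.
Sum of the years' digits = 10+9+8+7+6+5+4+3+2+1 = 55.
Year 1: $310,365 × 10/55 = $56,430. Book value $312,735.
Year 2: $310,365 × 9/55 = $50,787. Book value $261,948.
Year 3: $310,365 × 8/55 = $45,144. Book value $216,804.
Year 4: $310,365 × 7/55 = $39,501. Book value $177,303.
Year 5: $310,365 × 6/55 = $33,858. Book value $143,445.
Year 6: $310,365 × 5/55 = $28,215. Book value $115,230.
Year 7: $310,365 × 4/55 = $22,572. Book value $92,658.
Year 8: $310,365 × 3/55 = $16,929. Book value $75,729.

$16,929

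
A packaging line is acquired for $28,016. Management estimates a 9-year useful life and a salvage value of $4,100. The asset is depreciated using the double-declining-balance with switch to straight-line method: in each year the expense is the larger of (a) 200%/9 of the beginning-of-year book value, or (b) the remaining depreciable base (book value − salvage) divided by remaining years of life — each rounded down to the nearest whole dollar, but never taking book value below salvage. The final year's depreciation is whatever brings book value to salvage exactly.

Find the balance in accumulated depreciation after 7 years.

$23,190

Depreciable base = $28,016 − $4,100 = $23,916.
Year 1: DB = ⌊$28,016 × 200%/9⌋ = $6,225; SL = ⌊$23,916/9⌋ = $2,657 → take DB $6,225. Book value $21,791.
Year 2: DB = ⌊$21,791 × 200%/9⌋ = $4,842; SL = ⌊$17,691/8⌋ = $2,211 → take DB $4,842. Book value $16,949.
Year 3: DB = ⌊$16,949 × 200%/9⌋ = $3,766; SL = ⌊$12,849/7⌋ = $1,835 → take DB $3,766. Book value $13,183.
Year 4: DB = ⌊$13,183 × 200%/9⌋ = $2,929; SL = ⌊$9,083/6⌋ = $1,513 → take DB $2,929. Book value $10,254.
Year 5: DB = ⌊$10,254 × 200%/9⌋ = $2,278; SL = ⌊$6,154/5⌋ = $1,230 → take DB $2,278. Book value $7,976.
Year 6: DB = ⌊$7,976 × 200%/9⌋ = $1,772; SL = ⌊$3,876/4⌋ = $969 → take DB $1,772. Book value $6,204.
Year 7: DB = ⌊$6,204 × 200%/9⌋ = $1,378; SL = ⌊$2,104/3⌋ = $701 → take DB $1,378. Book value $4,826.
Accumulated through year 7 = $28,016 − $4,826 = $23,190.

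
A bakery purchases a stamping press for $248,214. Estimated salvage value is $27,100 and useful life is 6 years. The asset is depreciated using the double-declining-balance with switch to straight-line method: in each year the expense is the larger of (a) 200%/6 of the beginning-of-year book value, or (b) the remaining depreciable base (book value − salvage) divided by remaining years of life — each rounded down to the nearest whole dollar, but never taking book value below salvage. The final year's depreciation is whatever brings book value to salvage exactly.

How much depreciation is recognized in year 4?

$24,515

Depreciable base = $248,214 − $27,100 = $221,114.
Year 1: DB = ⌊$248,214 × 200%/6⌋ = $82,738; SL = ⌊$221,114/6⌋ = $36,852 → take DB $82,738. Book value $165,476.
Year 2: DB = ⌊$165,476 × 200%/6⌋ = $55,158; SL = ⌊$138,376/5⌋ = $27,675 → take DB $55,158. Book value $110,318.
Year 3: DB = ⌊$110,318 × 200%/6⌋ = $36,772; SL = ⌊$83,218/4⌋ = $20,804 → take DB $36,772. Book value $73,546.
Year 4: DB = ⌊$73,546 × 200%/6⌋ = $24,515; SL = ⌊$46,446/3⌋ = $15,482 → take DB $24,515. Book value $49,031.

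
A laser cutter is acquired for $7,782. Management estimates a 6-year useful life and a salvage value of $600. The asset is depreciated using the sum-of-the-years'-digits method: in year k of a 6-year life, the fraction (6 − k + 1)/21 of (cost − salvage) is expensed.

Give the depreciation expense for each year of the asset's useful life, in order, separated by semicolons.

$2,052; $1,710; $1,368; $1,026; $684; $342

Depreciable base = $7,782 − $600 = $7,182.
Sum of the years' digits = 6+5+4+3+2+1 = 21.
Year 1: $7,182 × 6/21 = $2,052. Book value $5,730.
Year 2: $7,182 × 5/21 = $1,710. Book value $4,020.
Year 3: $7,182 × 4/21 = $1,368. Book value $2,652.
Year 4: $7,182 × 3/21 = $1,026. Book value $1,626.
Year 5: $7,182 × 2/21 = $684. Book value $942.
Year 6: $7,182 × 1/21 = $342. Book value $600.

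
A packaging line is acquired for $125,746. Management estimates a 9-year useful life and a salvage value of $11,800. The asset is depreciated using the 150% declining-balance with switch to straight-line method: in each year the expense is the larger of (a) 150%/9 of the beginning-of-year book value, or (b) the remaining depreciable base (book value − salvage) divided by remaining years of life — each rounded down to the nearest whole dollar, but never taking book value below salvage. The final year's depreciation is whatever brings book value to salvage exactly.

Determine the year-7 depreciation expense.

$9,684

Depreciable base = $125,746 − $11,800 = $113,946.
Year 1: DB = ⌊$125,746 × 150%/9⌋ = $20,957; SL = ⌊$113,946/9⌋ = $12,660 → take DB $20,957. Book value $104,789.
Year 2: DB = ⌊$104,789 × 150%/9⌋ = $17,464; SL = ⌊$92,989/8⌋ = $11,623 → take DB $17,464. Book value $87,325.
Year 3: DB = ⌊$87,325 × 150%/9⌋ = $14,554; SL = ⌊$75,525/7⌋ = $10,789 → take DB $14,554. Book value $72,771.
Year 4: DB = ⌊$72,771 × 150%/9⌋ = $12,128; SL = ⌊$60,971/6⌋ = $10,161 → take DB $12,128. Book value $60,643.
Year 5: DB = ⌊$60,643 × 150%/9⌋ = $10,107; SL = ⌊$48,843/5⌋ = $9,768 → take DB $10,107. Book value $50,536.
Year 6: DB = ⌊$50,536 × 150%/9⌋ = $8,422; SL = ⌊$38,736/4⌋ = $9,684 → take SL $9,684. Book value $40,852.
Year 7: DB = ⌊$40,852 × 150%/9⌋ = $6,808; SL = ⌊$29,052/3⌋ = $9,684 → take SL $9,684. Book value $31,168.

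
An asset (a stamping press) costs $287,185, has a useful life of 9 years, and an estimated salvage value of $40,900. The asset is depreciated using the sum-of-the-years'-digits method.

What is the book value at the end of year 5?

Depreciable base = $287,185 − $40,900 = $246,285.
Sum of the years' digits = 9+8+7+6+5+4+3+2+1 = 45.
Year 1: $246,285 × 9/45 = $49,257. Book value $237,928.
Year 2: $246,285 × 8/45 = $43,784. Book value $194,144.
Year 3: $246,285 × 7/45 = $38,311. Book value $155,833.
Year 4: $246,285 × 6/45 = $32,838. Book value $122,995.
Year 5: $246,285 × 5/45 = $27,365. Book value $95,630.

$95,630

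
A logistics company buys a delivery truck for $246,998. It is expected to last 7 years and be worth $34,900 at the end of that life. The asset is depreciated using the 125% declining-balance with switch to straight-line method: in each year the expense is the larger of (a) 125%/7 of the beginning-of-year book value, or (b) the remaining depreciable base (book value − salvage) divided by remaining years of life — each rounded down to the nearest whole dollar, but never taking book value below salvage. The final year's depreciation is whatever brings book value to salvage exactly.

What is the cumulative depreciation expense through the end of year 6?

$186,597

Depreciable base = $246,998 − $34,900 = $212,098.
Year 1: DB = ⌊$246,998 × 125%/7⌋ = $44,106; SL = ⌊$212,098/7⌋ = $30,299 → take DB $44,106. Book value $202,892.
Year 2: DB = ⌊$202,892 × 125%/7⌋ = $36,230; SL = ⌊$167,992/6⌋ = $27,998 → take DB $36,230. Book value $166,662.
Year 3: DB = ⌊$166,662 × 125%/7⌋ = $29,761; SL = ⌊$131,762/5⌋ = $26,352 → take DB $29,761. Book value $136,901.
Year 4: DB = ⌊$136,901 × 125%/7⌋ = $24,446; SL = ⌊$102,001/4⌋ = $25,500 → take SL $25,500. Book value $111,401.
Year 5: DB = ⌊$111,401 × 125%/7⌋ = $19,893; SL = ⌊$76,501/3⌋ = $25,500 → take SL $25,500. Book value $85,901.
Year 6: DB = ⌊$85,901 × 125%/7⌋ = $15,339; SL = ⌊$51,001/2⌋ = $25,500 → take SL $25,500. Book value $60,401.
Accumulated through year 6 = $246,998 − $60,401 = $186,597.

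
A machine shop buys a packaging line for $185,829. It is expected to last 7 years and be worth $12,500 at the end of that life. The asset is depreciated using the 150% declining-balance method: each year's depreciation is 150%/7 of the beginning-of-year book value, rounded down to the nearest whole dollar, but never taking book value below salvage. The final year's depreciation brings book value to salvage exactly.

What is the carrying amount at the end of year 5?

$55,648

Depreciable base = $185,829 − $12,500 = $173,329.
Year 1: ⌊$185,829 × 150%/7⌋ = $39,820. Book value $146,009.
Year 2: ⌊$146,009 × 150%/7⌋ = $31,287. Book value $114,722.
Year 3: ⌊$114,722 × 150%/7⌋ = $24,583. Book value $90,139.
Year 4: ⌊$90,139 × 150%/7⌋ = $19,315. Book value $70,824.
Year 5: ⌊$70,824 × 150%/7⌋ = $15,176. Book value $55,648.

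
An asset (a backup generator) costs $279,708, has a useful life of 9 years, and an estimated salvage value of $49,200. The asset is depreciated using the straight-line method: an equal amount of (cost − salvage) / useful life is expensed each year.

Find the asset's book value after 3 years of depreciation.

$202,872

Depreciable base = $279,708 − $49,200 = $230,508.
Annual expense = $230,508 / 9 = $25,612.
End of year 1: book value $254,096.
End of year 2: book value $228,484.
End of year 3: book value $202,872.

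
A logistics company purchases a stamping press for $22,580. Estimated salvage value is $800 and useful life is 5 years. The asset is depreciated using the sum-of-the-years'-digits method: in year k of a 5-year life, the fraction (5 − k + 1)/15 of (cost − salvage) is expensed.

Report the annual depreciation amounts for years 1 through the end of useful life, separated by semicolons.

$7,260; $5,808; $4,356; $2,904; $1,452

Depreciable base = $22,580 − $800 = $21,780.
Sum of the years' digits = 5+4+3+2+1 = 15.
Year 1: $21,780 × 5/15 = $7,260. Book value $15,320.
Year 2: $21,780 × 4/15 = $5,808. Book value $9,512.
Year 3: $21,780 × 3/15 = $4,356. Book value $5,156.
Year 4: $21,780 × 2/15 = $2,904. Book value $2,252.
Year 5: $21,780 × 1/15 = $1,452. Book value $800.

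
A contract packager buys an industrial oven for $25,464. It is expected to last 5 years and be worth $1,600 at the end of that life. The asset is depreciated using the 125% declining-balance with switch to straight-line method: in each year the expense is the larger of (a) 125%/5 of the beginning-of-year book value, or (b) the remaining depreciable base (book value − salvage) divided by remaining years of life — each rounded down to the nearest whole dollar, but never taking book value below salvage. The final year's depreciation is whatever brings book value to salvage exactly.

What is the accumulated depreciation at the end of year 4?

$19,622

Depreciable base = $25,464 − $1,600 = $23,864.
Year 1: DB = ⌊$25,464 × 125%/5⌋ = $6,366; SL = ⌊$23,864/5⌋ = $4,772 → take DB $6,366. Book value $19,098.
Year 2: DB = ⌊$19,098 × 125%/5⌋ = $4,774; SL = ⌊$17,498/4⌋ = $4,374 → take DB $4,774. Book value $14,324.
Year 3: DB = ⌊$14,324 × 125%/5⌋ = $3,581; SL = ⌊$12,724/3⌋ = $4,241 → take SL $4,241. Book value $10,083.
Year 4: DB = ⌊$10,083 × 125%/5⌋ = $2,520; SL = ⌊$8,483/2⌋ = $4,241 → take SL $4,241. Book value $5,842.
Accumulated through year 4 = $25,464 − $5,842 = $19,622.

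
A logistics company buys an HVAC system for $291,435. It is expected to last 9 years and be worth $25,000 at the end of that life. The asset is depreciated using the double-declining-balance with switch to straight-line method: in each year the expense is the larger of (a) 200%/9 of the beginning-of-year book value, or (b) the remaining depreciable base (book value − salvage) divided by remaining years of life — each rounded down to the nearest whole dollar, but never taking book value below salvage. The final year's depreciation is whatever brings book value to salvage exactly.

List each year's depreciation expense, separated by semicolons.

Depreciable base = $291,435 − $25,000 = $266,435.
Year 1: DB = ⌊$291,435 × 200%/9⌋ = $64,763; SL = ⌊$266,435/9⌋ = $29,603 → take DB $64,763. Book value $226,672.
Year 2: DB = ⌊$226,672 × 200%/9⌋ = $50,371; SL = ⌊$201,672/8⌋ = $25,209 → take DB $50,371. Book value $176,301.
Year 3: DB = ⌊$176,301 × 200%/9⌋ = $39,178; SL = ⌊$151,301/7⌋ = $21,614 → take DB $39,178. Book value $137,123.
Year 4: DB = ⌊$137,123 × 200%/9⌋ = $30,471; SL = ⌊$112,123/6⌋ = $18,687 → take DB $30,471. Book value $106,652.
Year 5: DB = ⌊$106,652 × 200%/9⌋ = $23,700; SL = ⌊$81,652/5⌋ = $16,330 → take DB $23,700. Book value $82,952.
Year 6: DB = ⌊$82,952 × 200%/9⌋ = $18,433; SL = ⌊$57,952/4⌋ = $14,488 → take DB $18,433. Book value $64,519.
Year 7: DB = ⌊$64,519 × 200%/9⌋ = $14,337; SL = ⌊$39,519/3⌋ = $13,173 → take DB $14,337. Book value $50,182.
Year 8: DB = ⌊$50,182 × 200%/9⌋ = $11,151; SL = ⌊$25,182/2⌋ = $12,591 → take SL $12,591. Book value $37,591.
Year 9 (final): $37,591 − $25,000 = $12,591. Book value $25,000.

$64,763; $50,371; $39,178; $30,471; $23,700; $18,433; $14,337; $12,591; $12,591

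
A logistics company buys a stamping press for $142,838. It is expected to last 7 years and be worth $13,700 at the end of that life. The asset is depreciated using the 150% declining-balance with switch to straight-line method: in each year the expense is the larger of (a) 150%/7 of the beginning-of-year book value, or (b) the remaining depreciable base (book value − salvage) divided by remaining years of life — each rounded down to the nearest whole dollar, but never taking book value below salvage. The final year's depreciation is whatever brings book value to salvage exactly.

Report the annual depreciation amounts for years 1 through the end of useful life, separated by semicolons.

Depreciable base = $142,838 − $13,700 = $129,138.
Year 1: DB = ⌊$142,838 × 150%/7⌋ = $30,608; SL = ⌊$129,138/7⌋ = $18,448 → take DB $30,608. Book value $112,230.
Year 2: DB = ⌊$112,230 × 150%/7⌋ = $24,049; SL = ⌊$98,530/6⌋ = $16,421 → take DB $24,049. Book value $88,181.
Year 3: DB = ⌊$88,181 × 150%/7⌋ = $18,895; SL = ⌊$74,481/5⌋ = $14,896 → take DB $18,895. Book value $69,286.
Year 4: DB = ⌊$69,286 × 150%/7⌋ = $14,847; SL = ⌊$55,586/4⌋ = $13,896 → take DB $14,847. Book value $54,439.
Year 5: DB = ⌊$54,439 × 150%/7⌋ = $11,665; SL = ⌊$40,739/3⌋ = $13,579 → take SL $13,579. Book value $40,860.
Year 6: DB = ⌊$40,860 × 150%/7⌋ = $8,755; SL = ⌊$27,160/2⌋ = $13,580 → take SL $13,580. Book value $27,280.
Year 7 (final): $27,280 − $13,700 = $13,580. Book value $13,700.

$30,608; $24,049; $18,895; $14,847; $13,579; $13,580; $13,580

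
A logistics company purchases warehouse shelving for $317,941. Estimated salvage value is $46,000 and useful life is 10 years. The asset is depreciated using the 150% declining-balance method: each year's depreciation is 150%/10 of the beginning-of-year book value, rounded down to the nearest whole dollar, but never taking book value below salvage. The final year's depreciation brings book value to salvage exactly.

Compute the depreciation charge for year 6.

$21,161

Depreciable base = $317,941 − $46,000 = $271,941.
Year 1: ⌊$317,941 × 150%/10⌋ = $47,691. Book value $270,250.
Year 2: ⌊$270,250 × 150%/10⌋ = $40,537. Book value $229,713.
Year 3: ⌊$229,713 × 150%/10⌋ = $34,456. Book value $195,257.
Year 4: ⌊$195,257 × 150%/10⌋ = $29,288. Book value $165,969.
Year 5: ⌊$165,969 × 150%/10⌋ = $24,895. Book value $141,074.
Year 6: ⌊$141,074 × 150%/10⌋ = $21,161. Book value $119,913.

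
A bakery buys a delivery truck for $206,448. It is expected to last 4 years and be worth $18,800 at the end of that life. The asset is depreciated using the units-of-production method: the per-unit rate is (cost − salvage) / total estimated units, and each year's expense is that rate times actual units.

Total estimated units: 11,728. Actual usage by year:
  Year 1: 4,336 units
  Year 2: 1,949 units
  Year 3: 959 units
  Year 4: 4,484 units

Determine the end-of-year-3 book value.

Depreciable base = $206,448 − $18,800 = $187,648.
Rate = $187,648 / 11,728 units = $16 per unit.
Year 1: 4,336 × $16 = $69,376. Book value $137,072.
Year 2: 1,949 × $16 = $31,184. Book value $105,888.
Year 3: 959 × $16 = $15,344. Book value $90,544.

$90,544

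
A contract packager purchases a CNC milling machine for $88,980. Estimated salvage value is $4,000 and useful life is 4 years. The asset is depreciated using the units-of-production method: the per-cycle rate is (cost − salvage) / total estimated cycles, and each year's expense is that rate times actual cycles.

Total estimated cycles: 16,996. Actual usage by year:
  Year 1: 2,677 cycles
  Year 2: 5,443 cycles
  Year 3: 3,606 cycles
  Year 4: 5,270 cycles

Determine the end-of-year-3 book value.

$30,350

Depreciable base = $88,980 − $4,000 = $84,980.
Rate = $84,980 / 16,996 cycles = $5 per cycle.
Year 1: 2,677 × $5 = $13,385. Book value $75,595.
Year 2: 5,443 × $5 = $27,215. Book value $48,380.
Year 3: 3,606 × $5 = $18,030. Book value $30,350.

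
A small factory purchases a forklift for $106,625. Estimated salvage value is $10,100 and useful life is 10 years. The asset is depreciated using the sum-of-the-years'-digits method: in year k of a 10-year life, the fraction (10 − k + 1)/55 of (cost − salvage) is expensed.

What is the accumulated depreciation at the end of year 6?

$78,975

Depreciable base = $106,625 − $10,100 = $96,525.
Sum of the years' digits = 10+9+8+7+6+5+4+3+2+1 = 55.
Year 1: $96,525 × 10/55 = $17,550. Book value $89,075.
Year 2: $96,525 × 9/55 = $15,795. Book value $73,280.
Year 3: $96,525 × 8/55 = $14,040. Book value $59,240.
Year 4: $96,525 × 7/55 = $12,285. Book value $46,955.
Year 5: $96,525 × 6/55 = $10,530. Book value $36,425.
Year 6: $96,525 × 5/55 = $8,775. Book value $27,650.
Accumulated through year 6 = $106,625 − $27,650 = $78,975.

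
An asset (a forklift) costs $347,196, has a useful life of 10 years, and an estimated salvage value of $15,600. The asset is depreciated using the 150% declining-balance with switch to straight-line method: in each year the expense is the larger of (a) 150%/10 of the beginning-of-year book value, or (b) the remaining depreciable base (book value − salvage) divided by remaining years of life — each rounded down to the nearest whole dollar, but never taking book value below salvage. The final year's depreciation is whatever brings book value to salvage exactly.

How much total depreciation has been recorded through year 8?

Depreciable base = $347,196 − $15,600 = $331,596.
Year 1: DB = ⌊$347,196 × 150%/10⌋ = $52,079; SL = ⌊$331,596/10⌋ = $33,159 → take DB $52,079. Book value $295,117.
Year 2: DB = ⌊$295,117 × 150%/10⌋ = $44,267; SL = ⌊$279,517/9⌋ = $31,057 → take DB $44,267. Book value $250,850.
Year 3: DB = ⌊$250,850 × 150%/10⌋ = $37,627; SL = ⌊$235,250/8⌋ = $29,406 → take DB $37,627. Book value $213,223.
Year 4: DB = ⌊$213,223 × 150%/10⌋ = $31,983; SL = ⌊$197,623/7⌋ = $28,231 → take DB $31,983. Book value $181,240.
Year 5: DB = ⌊$181,240 × 150%/10⌋ = $27,186; SL = ⌊$165,640/6⌋ = $27,606 → take SL $27,606. Book value $153,634.
Year 6: DB = ⌊$153,634 × 150%/10⌋ = $23,045; SL = ⌊$138,034/5⌋ = $27,606 → take SL $27,606. Book value $126,028.
Year 7: DB = ⌊$126,028 × 150%/10⌋ = $18,904; SL = ⌊$110,428/4⌋ = $27,607 → take SL $27,607. Book value $98,421.
Year 8: DB = ⌊$98,421 × 150%/10⌋ = $14,763; SL = ⌊$82,821/3⌋ = $27,607 → take SL $27,607. Book value $70,814.
Accumulated through year 8 = $347,196 − $70,814 = $276,382.

$276,382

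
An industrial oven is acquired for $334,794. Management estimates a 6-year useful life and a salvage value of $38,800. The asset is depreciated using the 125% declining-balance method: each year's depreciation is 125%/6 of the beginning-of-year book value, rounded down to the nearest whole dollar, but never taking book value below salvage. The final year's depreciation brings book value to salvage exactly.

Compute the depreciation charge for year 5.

$27,397

Depreciable base = $334,794 − $38,800 = $295,994.
Year 1: ⌊$334,794 × 125%/6⌋ = $69,748. Book value $265,046.
Year 2: ⌊$265,046 × 125%/6⌋ = $55,217. Book value $209,829.
Year 3: ⌊$209,829 × 125%/6⌋ = $43,714. Book value $166,115.
Year 4: ⌊$166,115 × 125%/6⌋ = $34,607. Book value $131,508.
Year 5: ⌊$131,508 × 125%/6⌋ = $27,397. Book value $104,111.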